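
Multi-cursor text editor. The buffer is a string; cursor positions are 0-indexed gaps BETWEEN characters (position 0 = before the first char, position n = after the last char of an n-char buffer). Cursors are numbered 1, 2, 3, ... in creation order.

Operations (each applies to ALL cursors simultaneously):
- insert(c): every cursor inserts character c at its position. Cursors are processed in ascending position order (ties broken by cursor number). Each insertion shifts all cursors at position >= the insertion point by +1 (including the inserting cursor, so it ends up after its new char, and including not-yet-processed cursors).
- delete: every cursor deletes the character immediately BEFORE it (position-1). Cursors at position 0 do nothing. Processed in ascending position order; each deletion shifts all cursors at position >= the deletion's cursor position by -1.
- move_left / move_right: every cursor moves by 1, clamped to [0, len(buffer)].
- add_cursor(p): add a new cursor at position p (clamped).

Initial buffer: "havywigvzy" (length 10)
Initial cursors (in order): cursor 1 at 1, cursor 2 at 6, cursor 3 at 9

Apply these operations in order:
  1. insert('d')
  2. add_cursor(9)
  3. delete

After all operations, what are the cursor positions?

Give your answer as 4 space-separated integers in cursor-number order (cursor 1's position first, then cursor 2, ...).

After op 1 (insert('d')): buffer="hdavywidgvzdy" (len 13), cursors c1@2 c2@8 c3@12, authorship .1.....2...3.
After op 2 (add_cursor(9)): buffer="hdavywidgvzdy" (len 13), cursors c1@2 c2@8 c4@9 c3@12, authorship .1.....2...3.
After op 3 (delete): buffer="havywivzy" (len 9), cursors c1@1 c2@6 c4@6 c3@8, authorship .........

Answer: 1 6 8 6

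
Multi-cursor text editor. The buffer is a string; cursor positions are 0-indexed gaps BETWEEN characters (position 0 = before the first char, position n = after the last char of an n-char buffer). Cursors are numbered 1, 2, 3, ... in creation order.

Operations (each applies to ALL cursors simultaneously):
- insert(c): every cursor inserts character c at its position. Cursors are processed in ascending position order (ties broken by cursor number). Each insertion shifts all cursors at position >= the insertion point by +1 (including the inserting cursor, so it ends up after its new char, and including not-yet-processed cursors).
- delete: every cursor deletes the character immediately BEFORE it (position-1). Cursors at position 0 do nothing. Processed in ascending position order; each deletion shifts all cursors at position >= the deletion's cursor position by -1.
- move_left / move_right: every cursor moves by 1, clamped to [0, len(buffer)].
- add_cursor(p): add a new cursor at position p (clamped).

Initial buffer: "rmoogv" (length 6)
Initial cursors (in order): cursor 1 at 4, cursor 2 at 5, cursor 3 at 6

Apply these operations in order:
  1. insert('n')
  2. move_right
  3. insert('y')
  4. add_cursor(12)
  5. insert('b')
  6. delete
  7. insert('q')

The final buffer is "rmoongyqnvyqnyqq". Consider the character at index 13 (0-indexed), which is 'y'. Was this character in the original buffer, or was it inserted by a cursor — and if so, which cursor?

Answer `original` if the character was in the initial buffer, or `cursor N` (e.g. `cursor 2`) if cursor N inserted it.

Answer: cursor 3

Derivation:
After op 1 (insert('n')): buffer="rmoongnvn" (len 9), cursors c1@5 c2@7 c3@9, authorship ....1.2.3
After op 2 (move_right): buffer="rmoongnvn" (len 9), cursors c1@6 c2@8 c3@9, authorship ....1.2.3
After op 3 (insert('y')): buffer="rmoongynvyny" (len 12), cursors c1@7 c2@10 c3@12, authorship ....1.12.233
After op 4 (add_cursor(12)): buffer="rmoongynvyny" (len 12), cursors c1@7 c2@10 c3@12 c4@12, authorship ....1.12.233
After op 5 (insert('b')): buffer="rmoongybnvybnybb" (len 16), cursors c1@8 c2@12 c3@16 c4@16, authorship ....1.112.223334
After op 6 (delete): buffer="rmoongynvyny" (len 12), cursors c1@7 c2@10 c3@12 c4@12, authorship ....1.12.233
After op 7 (insert('q')): buffer="rmoongyqnvyqnyqq" (len 16), cursors c1@8 c2@12 c3@16 c4@16, authorship ....1.112.223334
Authorship (.=original, N=cursor N): . . . . 1 . 1 1 2 . 2 2 3 3 3 4
Index 13: author = 3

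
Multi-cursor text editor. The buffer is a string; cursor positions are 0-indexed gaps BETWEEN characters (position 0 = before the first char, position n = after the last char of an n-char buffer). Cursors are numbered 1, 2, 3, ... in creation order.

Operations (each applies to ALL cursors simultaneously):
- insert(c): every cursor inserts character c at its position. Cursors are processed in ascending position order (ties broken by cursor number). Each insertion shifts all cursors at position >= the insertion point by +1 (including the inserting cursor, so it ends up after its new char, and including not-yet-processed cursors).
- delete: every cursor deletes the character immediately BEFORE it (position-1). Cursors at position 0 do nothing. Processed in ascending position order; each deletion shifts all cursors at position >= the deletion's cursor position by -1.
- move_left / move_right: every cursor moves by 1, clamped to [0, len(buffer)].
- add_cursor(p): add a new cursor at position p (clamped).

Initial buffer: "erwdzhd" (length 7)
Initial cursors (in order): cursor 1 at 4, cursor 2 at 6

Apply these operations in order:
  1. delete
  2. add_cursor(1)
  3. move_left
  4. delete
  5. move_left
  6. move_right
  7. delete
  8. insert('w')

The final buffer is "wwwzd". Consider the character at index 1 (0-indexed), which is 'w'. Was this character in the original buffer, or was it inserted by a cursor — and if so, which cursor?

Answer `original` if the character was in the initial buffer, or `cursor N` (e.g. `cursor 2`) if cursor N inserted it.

Answer: cursor 2

Derivation:
After op 1 (delete): buffer="erwzd" (len 5), cursors c1@3 c2@4, authorship .....
After op 2 (add_cursor(1)): buffer="erwzd" (len 5), cursors c3@1 c1@3 c2@4, authorship .....
After op 3 (move_left): buffer="erwzd" (len 5), cursors c3@0 c1@2 c2@3, authorship .....
After op 4 (delete): buffer="ezd" (len 3), cursors c3@0 c1@1 c2@1, authorship ...
After op 5 (move_left): buffer="ezd" (len 3), cursors c1@0 c2@0 c3@0, authorship ...
After op 6 (move_right): buffer="ezd" (len 3), cursors c1@1 c2@1 c3@1, authorship ...
After op 7 (delete): buffer="zd" (len 2), cursors c1@0 c2@0 c3@0, authorship ..
After op 8 (insert('w')): buffer="wwwzd" (len 5), cursors c1@3 c2@3 c3@3, authorship 123..
Authorship (.=original, N=cursor N): 1 2 3 . .
Index 1: author = 2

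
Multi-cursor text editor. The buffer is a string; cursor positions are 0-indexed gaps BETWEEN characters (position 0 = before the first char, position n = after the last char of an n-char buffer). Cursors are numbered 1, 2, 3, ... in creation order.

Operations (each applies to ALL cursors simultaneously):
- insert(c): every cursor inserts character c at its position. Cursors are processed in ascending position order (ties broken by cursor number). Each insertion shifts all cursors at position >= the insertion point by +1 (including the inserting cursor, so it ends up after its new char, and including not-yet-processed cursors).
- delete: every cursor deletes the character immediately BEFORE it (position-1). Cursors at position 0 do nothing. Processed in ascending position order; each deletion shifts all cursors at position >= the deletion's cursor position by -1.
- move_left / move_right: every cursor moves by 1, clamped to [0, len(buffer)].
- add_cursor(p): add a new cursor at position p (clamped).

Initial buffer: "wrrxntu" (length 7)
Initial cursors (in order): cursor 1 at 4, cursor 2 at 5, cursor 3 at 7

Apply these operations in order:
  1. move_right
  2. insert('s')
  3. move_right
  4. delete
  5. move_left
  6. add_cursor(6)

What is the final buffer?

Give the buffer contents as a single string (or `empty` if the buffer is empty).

After op 1 (move_right): buffer="wrrxntu" (len 7), cursors c1@5 c2@6 c3@7, authorship .......
After op 2 (insert('s')): buffer="wrrxnstsus" (len 10), cursors c1@6 c2@8 c3@10, authorship .....1.2.3
After op 3 (move_right): buffer="wrrxnstsus" (len 10), cursors c1@7 c2@9 c3@10, authorship .....1.2.3
After op 4 (delete): buffer="wrrxnss" (len 7), cursors c1@6 c2@7 c3@7, authorship .....12
After op 5 (move_left): buffer="wrrxnss" (len 7), cursors c1@5 c2@6 c3@6, authorship .....12
After op 6 (add_cursor(6)): buffer="wrrxnss" (len 7), cursors c1@5 c2@6 c3@6 c4@6, authorship .....12

Answer: wrrxnss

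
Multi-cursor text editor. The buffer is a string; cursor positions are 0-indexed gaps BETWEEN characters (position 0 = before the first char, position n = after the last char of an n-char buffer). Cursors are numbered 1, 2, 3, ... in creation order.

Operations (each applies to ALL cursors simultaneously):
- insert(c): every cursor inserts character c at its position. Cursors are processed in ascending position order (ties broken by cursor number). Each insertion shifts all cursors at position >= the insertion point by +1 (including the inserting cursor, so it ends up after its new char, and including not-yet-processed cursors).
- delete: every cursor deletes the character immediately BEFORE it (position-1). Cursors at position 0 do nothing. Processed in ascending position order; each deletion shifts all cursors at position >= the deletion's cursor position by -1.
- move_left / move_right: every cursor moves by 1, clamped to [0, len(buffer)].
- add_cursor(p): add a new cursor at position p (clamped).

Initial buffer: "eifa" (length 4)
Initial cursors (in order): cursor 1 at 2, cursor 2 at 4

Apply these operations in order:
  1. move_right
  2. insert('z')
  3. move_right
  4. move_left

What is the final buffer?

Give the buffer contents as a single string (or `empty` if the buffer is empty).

After op 1 (move_right): buffer="eifa" (len 4), cursors c1@3 c2@4, authorship ....
After op 2 (insert('z')): buffer="eifzaz" (len 6), cursors c1@4 c2@6, authorship ...1.2
After op 3 (move_right): buffer="eifzaz" (len 6), cursors c1@5 c2@6, authorship ...1.2
After op 4 (move_left): buffer="eifzaz" (len 6), cursors c1@4 c2@5, authorship ...1.2

Answer: eifzaz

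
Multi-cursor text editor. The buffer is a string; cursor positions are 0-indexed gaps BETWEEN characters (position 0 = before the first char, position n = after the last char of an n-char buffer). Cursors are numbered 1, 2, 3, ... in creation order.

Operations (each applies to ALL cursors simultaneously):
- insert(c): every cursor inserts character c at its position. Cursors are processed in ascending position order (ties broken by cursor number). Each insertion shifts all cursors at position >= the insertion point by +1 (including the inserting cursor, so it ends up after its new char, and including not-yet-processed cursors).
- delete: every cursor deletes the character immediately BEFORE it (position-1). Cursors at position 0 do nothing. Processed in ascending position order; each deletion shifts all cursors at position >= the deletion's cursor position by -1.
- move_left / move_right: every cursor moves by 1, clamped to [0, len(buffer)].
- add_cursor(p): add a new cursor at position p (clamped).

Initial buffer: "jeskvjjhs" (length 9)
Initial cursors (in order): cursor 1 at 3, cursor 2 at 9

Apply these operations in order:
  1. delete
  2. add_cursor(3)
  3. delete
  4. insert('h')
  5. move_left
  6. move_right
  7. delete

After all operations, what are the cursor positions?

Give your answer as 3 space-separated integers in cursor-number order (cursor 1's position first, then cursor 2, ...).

After op 1 (delete): buffer="jekvjjh" (len 7), cursors c1@2 c2@7, authorship .......
After op 2 (add_cursor(3)): buffer="jekvjjh" (len 7), cursors c1@2 c3@3 c2@7, authorship .......
After op 3 (delete): buffer="jvjj" (len 4), cursors c1@1 c3@1 c2@4, authorship ....
After op 4 (insert('h')): buffer="jhhvjjh" (len 7), cursors c1@3 c3@3 c2@7, authorship .13...2
After op 5 (move_left): buffer="jhhvjjh" (len 7), cursors c1@2 c3@2 c2@6, authorship .13...2
After op 6 (move_right): buffer="jhhvjjh" (len 7), cursors c1@3 c3@3 c2@7, authorship .13...2
After op 7 (delete): buffer="jvjj" (len 4), cursors c1@1 c3@1 c2@4, authorship ....

Answer: 1 4 1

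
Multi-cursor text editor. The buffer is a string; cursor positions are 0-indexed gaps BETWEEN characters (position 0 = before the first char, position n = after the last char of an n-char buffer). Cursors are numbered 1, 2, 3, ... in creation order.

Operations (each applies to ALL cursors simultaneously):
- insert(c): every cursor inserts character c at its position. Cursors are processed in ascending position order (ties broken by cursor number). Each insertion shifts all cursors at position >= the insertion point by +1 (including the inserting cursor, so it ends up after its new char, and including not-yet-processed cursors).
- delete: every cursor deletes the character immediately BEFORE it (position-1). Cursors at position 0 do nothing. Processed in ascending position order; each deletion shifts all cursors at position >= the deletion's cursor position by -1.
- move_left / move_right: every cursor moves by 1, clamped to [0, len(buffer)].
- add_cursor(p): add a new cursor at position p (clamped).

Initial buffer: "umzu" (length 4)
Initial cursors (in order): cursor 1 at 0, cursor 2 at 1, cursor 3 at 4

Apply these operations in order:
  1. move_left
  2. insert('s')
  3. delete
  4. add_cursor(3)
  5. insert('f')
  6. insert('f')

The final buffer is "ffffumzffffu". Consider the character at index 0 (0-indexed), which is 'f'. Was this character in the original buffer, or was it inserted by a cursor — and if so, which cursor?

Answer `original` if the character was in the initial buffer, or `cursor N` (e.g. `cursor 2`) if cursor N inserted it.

After op 1 (move_left): buffer="umzu" (len 4), cursors c1@0 c2@0 c3@3, authorship ....
After op 2 (insert('s')): buffer="ssumzsu" (len 7), cursors c1@2 c2@2 c3@6, authorship 12...3.
After op 3 (delete): buffer="umzu" (len 4), cursors c1@0 c2@0 c3@3, authorship ....
After op 4 (add_cursor(3)): buffer="umzu" (len 4), cursors c1@0 c2@0 c3@3 c4@3, authorship ....
After op 5 (insert('f')): buffer="ffumzffu" (len 8), cursors c1@2 c2@2 c3@7 c4@7, authorship 12...34.
After op 6 (insert('f')): buffer="ffffumzffffu" (len 12), cursors c1@4 c2@4 c3@11 c4@11, authorship 1212...3434.
Authorship (.=original, N=cursor N): 1 2 1 2 . . . 3 4 3 4 .
Index 0: author = 1

Answer: cursor 1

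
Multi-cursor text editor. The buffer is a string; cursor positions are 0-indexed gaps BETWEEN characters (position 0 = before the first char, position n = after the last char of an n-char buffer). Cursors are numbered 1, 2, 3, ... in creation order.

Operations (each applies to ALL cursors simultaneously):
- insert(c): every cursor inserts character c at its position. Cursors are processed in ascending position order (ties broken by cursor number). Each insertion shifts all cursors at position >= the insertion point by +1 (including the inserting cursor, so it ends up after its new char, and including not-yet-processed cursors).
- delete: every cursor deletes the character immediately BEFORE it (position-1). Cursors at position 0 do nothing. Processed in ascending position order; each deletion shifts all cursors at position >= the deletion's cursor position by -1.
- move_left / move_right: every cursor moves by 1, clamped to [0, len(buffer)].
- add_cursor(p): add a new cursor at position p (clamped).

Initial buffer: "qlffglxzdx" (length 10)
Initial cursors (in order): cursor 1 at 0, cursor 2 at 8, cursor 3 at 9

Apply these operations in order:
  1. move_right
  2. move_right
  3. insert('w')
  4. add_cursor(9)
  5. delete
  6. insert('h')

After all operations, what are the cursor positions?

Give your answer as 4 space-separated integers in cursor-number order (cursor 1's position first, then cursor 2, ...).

Answer: 3 13 13 9

Derivation:
After op 1 (move_right): buffer="qlffglxzdx" (len 10), cursors c1@1 c2@9 c3@10, authorship ..........
After op 2 (move_right): buffer="qlffglxzdx" (len 10), cursors c1@2 c2@10 c3@10, authorship ..........
After op 3 (insert('w')): buffer="qlwffglxzdxww" (len 13), cursors c1@3 c2@13 c3@13, authorship ..1........23
After op 4 (add_cursor(9)): buffer="qlwffglxzdxww" (len 13), cursors c1@3 c4@9 c2@13 c3@13, authorship ..1........23
After op 5 (delete): buffer="qlffglxdx" (len 9), cursors c1@2 c4@7 c2@9 c3@9, authorship .........
After op 6 (insert('h')): buffer="qlhffglxhdxhh" (len 13), cursors c1@3 c4@9 c2@13 c3@13, authorship ..1.....4..23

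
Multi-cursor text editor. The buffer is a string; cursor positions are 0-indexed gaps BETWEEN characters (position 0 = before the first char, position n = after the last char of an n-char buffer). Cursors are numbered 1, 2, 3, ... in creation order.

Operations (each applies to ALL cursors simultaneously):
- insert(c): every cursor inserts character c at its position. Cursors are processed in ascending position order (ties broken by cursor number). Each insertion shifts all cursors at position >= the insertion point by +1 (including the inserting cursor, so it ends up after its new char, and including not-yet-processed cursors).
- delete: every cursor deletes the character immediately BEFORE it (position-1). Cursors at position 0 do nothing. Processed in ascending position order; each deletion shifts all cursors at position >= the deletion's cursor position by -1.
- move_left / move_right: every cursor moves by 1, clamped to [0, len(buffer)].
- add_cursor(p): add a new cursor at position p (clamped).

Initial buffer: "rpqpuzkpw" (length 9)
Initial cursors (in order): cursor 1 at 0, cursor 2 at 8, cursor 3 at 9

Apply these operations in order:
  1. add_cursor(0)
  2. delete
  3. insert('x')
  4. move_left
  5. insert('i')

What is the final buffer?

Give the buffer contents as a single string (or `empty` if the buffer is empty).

Answer: xiixrpqpuzkxiix

Derivation:
After op 1 (add_cursor(0)): buffer="rpqpuzkpw" (len 9), cursors c1@0 c4@0 c2@8 c3@9, authorship .........
After op 2 (delete): buffer="rpqpuzk" (len 7), cursors c1@0 c4@0 c2@7 c3@7, authorship .......
After op 3 (insert('x')): buffer="xxrpqpuzkxx" (len 11), cursors c1@2 c4@2 c2@11 c3@11, authorship 14.......23
After op 4 (move_left): buffer="xxrpqpuzkxx" (len 11), cursors c1@1 c4@1 c2@10 c3@10, authorship 14.......23
After op 5 (insert('i')): buffer="xiixrpqpuzkxiix" (len 15), cursors c1@3 c4@3 c2@14 c3@14, authorship 1144.......2233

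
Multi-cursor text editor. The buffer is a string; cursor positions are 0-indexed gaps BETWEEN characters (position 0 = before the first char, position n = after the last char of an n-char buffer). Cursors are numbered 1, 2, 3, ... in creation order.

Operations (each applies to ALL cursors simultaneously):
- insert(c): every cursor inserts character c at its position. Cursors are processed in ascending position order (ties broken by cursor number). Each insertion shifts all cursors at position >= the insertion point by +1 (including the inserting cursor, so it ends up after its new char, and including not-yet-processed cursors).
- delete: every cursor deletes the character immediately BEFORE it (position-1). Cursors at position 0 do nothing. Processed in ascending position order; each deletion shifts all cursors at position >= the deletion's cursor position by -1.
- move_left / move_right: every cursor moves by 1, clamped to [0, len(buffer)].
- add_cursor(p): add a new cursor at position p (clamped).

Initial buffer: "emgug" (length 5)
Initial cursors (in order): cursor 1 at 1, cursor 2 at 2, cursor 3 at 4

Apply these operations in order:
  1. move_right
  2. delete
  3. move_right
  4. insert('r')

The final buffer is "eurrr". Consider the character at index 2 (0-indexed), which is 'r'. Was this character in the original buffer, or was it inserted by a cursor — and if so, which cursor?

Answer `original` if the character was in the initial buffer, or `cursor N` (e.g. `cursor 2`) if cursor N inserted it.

After op 1 (move_right): buffer="emgug" (len 5), cursors c1@2 c2@3 c3@5, authorship .....
After op 2 (delete): buffer="eu" (len 2), cursors c1@1 c2@1 c3@2, authorship ..
After op 3 (move_right): buffer="eu" (len 2), cursors c1@2 c2@2 c3@2, authorship ..
After op 4 (insert('r')): buffer="eurrr" (len 5), cursors c1@5 c2@5 c3@5, authorship ..123
Authorship (.=original, N=cursor N): . . 1 2 3
Index 2: author = 1

Answer: cursor 1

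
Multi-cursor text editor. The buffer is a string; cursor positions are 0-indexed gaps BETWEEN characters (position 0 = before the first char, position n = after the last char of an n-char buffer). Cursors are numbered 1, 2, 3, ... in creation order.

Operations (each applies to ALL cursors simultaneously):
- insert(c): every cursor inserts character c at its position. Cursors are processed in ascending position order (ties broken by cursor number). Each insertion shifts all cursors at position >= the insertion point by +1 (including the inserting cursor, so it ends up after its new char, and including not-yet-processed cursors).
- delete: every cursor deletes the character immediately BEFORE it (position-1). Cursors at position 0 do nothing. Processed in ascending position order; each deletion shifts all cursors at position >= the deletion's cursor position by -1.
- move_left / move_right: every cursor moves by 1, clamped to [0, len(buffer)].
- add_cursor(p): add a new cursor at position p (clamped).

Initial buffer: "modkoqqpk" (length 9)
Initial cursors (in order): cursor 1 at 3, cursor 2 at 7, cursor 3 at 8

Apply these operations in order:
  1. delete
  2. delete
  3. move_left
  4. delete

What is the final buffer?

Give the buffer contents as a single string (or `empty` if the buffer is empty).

Answer: kk

Derivation:
After op 1 (delete): buffer="mokoqk" (len 6), cursors c1@2 c2@5 c3@5, authorship ......
After op 2 (delete): buffer="mkk" (len 3), cursors c1@1 c2@2 c3@2, authorship ...
After op 3 (move_left): buffer="mkk" (len 3), cursors c1@0 c2@1 c3@1, authorship ...
After op 4 (delete): buffer="kk" (len 2), cursors c1@0 c2@0 c3@0, authorship ..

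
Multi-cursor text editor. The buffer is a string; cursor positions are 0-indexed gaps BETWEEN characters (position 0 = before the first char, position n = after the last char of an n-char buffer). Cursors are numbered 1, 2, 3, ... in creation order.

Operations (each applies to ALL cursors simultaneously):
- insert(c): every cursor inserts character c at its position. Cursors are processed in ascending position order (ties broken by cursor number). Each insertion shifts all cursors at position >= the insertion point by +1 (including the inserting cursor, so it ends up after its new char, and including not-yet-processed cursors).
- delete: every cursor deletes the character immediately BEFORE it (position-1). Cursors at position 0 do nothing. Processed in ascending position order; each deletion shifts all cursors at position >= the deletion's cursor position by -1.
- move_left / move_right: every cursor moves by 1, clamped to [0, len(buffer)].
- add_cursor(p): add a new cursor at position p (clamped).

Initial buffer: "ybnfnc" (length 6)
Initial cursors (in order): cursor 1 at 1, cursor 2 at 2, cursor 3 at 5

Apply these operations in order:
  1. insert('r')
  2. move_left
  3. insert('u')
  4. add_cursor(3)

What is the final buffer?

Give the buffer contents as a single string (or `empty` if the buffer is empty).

After op 1 (insert('r')): buffer="yrbrnfnrc" (len 9), cursors c1@2 c2@4 c3@8, authorship .1.2...3.
After op 2 (move_left): buffer="yrbrnfnrc" (len 9), cursors c1@1 c2@3 c3@7, authorship .1.2...3.
After op 3 (insert('u')): buffer="yurburnfnurc" (len 12), cursors c1@2 c2@5 c3@10, authorship .11.22...33.
After op 4 (add_cursor(3)): buffer="yurburnfnurc" (len 12), cursors c1@2 c4@3 c2@5 c3@10, authorship .11.22...33.

Answer: yurburnfnurc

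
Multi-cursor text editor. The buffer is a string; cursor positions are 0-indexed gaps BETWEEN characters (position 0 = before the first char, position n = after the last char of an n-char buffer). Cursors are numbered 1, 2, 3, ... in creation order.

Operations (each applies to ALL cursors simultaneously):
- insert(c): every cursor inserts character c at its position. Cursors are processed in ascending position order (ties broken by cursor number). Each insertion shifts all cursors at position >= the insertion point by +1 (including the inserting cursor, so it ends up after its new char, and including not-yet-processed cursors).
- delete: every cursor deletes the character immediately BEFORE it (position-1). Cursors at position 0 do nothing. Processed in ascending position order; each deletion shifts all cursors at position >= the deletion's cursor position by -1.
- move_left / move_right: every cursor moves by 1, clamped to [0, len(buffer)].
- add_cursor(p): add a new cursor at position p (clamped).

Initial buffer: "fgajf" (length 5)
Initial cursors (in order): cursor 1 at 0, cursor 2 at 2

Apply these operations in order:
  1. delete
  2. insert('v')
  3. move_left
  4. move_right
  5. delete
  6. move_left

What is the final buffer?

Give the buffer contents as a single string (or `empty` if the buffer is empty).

After op 1 (delete): buffer="fajf" (len 4), cursors c1@0 c2@1, authorship ....
After op 2 (insert('v')): buffer="vfvajf" (len 6), cursors c1@1 c2@3, authorship 1.2...
After op 3 (move_left): buffer="vfvajf" (len 6), cursors c1@0 c2@2, authorship 1.2...
After op 4 (move_right): buffer="vfvajf" (len 6), cursors c1@1 c2@3, authorship 1.2...
After op 5 (delete): buffer="fajf" (len 4), cursors c1@0 c2@1, authorship ....
After op 6 (move_left): buffer="fajf" (len 4), cursors c1@0 c2@0, authorship ....

Answer: fajf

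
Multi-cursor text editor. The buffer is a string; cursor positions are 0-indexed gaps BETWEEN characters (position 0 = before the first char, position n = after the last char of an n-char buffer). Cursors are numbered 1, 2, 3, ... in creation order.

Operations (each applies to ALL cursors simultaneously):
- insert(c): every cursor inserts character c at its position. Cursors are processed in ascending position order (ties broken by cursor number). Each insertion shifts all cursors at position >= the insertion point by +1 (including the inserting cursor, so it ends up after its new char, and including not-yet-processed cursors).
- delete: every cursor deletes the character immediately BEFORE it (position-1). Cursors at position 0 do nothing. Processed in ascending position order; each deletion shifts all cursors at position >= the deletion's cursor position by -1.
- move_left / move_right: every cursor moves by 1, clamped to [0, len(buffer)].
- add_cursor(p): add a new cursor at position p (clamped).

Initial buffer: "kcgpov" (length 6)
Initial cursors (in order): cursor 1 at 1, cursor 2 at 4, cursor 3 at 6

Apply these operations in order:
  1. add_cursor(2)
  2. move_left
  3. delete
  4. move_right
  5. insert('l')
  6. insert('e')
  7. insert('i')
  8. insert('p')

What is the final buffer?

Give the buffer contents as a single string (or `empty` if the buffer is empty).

After op 1 (add_cursor(2)): buffer="kcgpov" (len 6), cursors c1@1 c4@2 c2@4 c3@6, authorship ......
After op 2 (move_left): buffer="kcgpov" (len 6), cursors c1@0 c4@1 c2@3 c3@5, authorship ......
After op 3 (delete): buffer="cpv" (len 3), cursors c1@0 c4@0 c2@1 c3@2, authorship ...
After op 4 (move_right): buffer="cpv" (len 3), cursors c1@1 c4@1 c2@2 c3@3, authorship ...
After op 5 (insert('l')): buffer="cllplvl" (len 7), cursors c1@3 c4@3 c2@5 c3@7, authorship .14.2.3
After op 6 (insert('e')): buffer="clleeplevle" (len 11), cursors c1@5 c4@5 c2@8 c3@11, authorship .1414.22.33
After op 7 (insert('i')): buffer="clleeiipleivlei" (len 15), cursors c1@7 c4@7 c2@11 c3@15, authorship .141414.222.333
After op 8 (insert('p')): buffer="clleeiipppleipvleip" (len 19), cursors c1@9 c4@9 c2@14 c3@19, authorship .14141414.2222.3333

Answer: clleeiipppleipvleip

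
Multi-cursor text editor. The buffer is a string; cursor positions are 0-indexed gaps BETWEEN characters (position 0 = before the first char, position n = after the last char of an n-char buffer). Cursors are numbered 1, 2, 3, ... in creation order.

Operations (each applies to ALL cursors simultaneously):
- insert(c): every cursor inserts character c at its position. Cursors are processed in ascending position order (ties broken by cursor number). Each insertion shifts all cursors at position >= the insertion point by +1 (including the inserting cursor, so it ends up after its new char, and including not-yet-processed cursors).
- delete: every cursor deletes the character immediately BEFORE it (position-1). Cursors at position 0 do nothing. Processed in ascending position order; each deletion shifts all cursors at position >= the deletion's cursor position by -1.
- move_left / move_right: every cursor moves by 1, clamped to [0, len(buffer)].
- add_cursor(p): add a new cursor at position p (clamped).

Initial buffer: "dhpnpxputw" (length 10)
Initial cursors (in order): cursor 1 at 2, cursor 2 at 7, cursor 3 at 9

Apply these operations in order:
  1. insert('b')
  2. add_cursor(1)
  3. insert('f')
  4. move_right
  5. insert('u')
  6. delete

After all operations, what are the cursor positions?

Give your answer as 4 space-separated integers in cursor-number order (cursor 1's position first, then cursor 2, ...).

Answer: 6 13 17 3

Derivation:
After op 1 (insert('b')): buffer="dhbpnpxpbutbw" (len 13), cursors c1@3 c2@9 c3@12, authorship ..1.....2..3.
After op 2 (add_cursor(1)): buffer="dhbpnpxpbutbw" (len 13), cursors c4@1 c1@3 c2@9 c3@12, authorship ..1.....2..3.
After op 3 (insert('f')): buffer="dfhbfpnpxpbfutbfw" (len 17), cursors c4@2 c1@5 c2@12 c3@16, authorship .4.11.....22..33.
After op 4 (move_right): buffer="dfhbfpnpxpbfutbfw" (len 17), cursors c4@3 c1@6 c2@13 c3@17, authorship .4.11.....22..33.
After op 5 (insert('u')): buffer="dfhubfpunpxpbfuutbfwu" (len 21), cursors c4@4 c1@8 c2@16 c3@21, authorship .4.411.1....22.2.33.3
After op 6 (delete): buffer="dfhbfpnpxpbfutbfw" (len 17), cursors c4@3 c1@6 c2@13 c3@17, authorship .4.11.....22..33.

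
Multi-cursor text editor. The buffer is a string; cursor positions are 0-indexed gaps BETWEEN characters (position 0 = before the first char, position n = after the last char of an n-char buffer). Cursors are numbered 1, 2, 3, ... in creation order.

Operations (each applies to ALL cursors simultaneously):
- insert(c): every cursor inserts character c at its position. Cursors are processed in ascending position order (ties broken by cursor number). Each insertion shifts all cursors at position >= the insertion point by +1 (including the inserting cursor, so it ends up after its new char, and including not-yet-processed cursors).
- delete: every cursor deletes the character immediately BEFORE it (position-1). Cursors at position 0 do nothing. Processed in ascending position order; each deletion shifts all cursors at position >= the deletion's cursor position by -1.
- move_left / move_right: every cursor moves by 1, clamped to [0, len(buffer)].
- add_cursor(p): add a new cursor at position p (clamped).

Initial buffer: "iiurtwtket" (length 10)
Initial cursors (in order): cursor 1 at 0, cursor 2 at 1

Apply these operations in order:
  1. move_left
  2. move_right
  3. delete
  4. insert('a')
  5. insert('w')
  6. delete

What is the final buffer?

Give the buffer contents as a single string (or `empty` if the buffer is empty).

After op 1 (move_left): buffer="iiurtwtket" (len 10), cursors c1@0 c2@0, authorship ..........
After op 2 (move_right): buffer="iiurtwtket" (len 10), cursors c1@1 c2@1, authorship ..........
After op 3 (delete): buffer="iurtwtket" (len 9), cursors c1@0 c2@0, authorship .........
After op 4 (insert('a')): buffer="aaiurtwtket" (len 11), cursors c1@2 c2@2, authorship 12.........
After op 5 (insert('w')): buffer="aawwiurtwtket" (len 13), cursors c1@4 c2@4, authorship 1212.........
After op 6 (delete): buffer="aaiurtwtket" (len 11), cursors c1@2 c2@2, authorship 12.........

Answer: aaiurtwtket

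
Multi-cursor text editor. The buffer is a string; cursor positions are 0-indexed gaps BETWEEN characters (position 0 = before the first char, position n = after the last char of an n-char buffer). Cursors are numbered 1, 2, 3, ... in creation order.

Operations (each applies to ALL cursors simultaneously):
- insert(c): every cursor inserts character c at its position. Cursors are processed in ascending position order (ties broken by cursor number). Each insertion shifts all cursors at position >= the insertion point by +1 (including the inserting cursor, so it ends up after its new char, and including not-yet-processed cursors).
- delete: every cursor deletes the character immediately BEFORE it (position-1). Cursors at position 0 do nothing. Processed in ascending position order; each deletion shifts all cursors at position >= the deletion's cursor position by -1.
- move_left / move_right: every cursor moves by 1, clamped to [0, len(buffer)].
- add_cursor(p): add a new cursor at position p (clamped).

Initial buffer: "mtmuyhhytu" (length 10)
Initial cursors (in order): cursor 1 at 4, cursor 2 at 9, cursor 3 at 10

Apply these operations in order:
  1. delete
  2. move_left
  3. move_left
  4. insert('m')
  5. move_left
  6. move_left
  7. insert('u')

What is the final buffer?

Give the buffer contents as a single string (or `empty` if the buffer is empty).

Answer: ummtmyhuummhy

Derivation:
After op 1 (delete): buffer="mtmyhhy" (len 7), cursors c1@3 c2@7 c3@7, authorship .......
After op 2 (move_left): buffer="mtmyhhy" (len 7), cursors c1@2 c2@6 c3@6, authorship .......
After op 3 (move_left): buffer="mtmyhhy" (len 7), cursors c1@1 c2@5 c3@5, authorship .......
After op 4 (insert('m')): buffer="mmtmyhmmhy" (len 10), cursors c1@2 c2@8 c3@8, authorship .1....23..
After op 5 (move_left): buffer="mmtmyhmmhy" (len 10), cursors c1@1 c2@7 c3@7, authorship .1....23..
After op 6 (move_left): buffer="mmtmyhmmhy" (len 10), cursors c1@0 c2@6 c3@6, authorship .1....23..
After op 7 (insert('u')): buffer="ummtmyhuummhy" (len 13), cursors c1@1 c2@9 c3@9, authorship 1.1....2323..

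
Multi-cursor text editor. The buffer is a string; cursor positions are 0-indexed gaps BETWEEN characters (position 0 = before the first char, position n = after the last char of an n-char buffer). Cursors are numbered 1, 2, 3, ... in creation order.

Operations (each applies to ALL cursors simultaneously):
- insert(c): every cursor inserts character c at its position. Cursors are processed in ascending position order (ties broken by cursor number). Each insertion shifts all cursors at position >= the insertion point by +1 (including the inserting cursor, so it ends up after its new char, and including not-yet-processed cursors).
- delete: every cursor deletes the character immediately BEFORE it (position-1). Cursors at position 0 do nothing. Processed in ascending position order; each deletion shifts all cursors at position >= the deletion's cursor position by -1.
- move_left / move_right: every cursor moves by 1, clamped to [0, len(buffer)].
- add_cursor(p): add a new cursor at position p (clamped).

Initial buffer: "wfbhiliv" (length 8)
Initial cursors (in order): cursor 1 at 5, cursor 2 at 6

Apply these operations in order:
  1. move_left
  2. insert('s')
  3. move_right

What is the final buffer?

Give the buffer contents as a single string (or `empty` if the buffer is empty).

Answer: wfbhsisliv

Derivation:
After op 1 (move_left): buffer="wfbhiliv" (len 8), cursors c1@4 c2@5, authorship ........
After op 2 (insert('s')): buffer="wfbhsisliv" (len 10), cursors c1@5 c2@7, authorship ....1.2...
After op 3 (move_right): buffer="wfbhsisliv" (len 10), cursors c1@6 c2@8, authorship ....1.2...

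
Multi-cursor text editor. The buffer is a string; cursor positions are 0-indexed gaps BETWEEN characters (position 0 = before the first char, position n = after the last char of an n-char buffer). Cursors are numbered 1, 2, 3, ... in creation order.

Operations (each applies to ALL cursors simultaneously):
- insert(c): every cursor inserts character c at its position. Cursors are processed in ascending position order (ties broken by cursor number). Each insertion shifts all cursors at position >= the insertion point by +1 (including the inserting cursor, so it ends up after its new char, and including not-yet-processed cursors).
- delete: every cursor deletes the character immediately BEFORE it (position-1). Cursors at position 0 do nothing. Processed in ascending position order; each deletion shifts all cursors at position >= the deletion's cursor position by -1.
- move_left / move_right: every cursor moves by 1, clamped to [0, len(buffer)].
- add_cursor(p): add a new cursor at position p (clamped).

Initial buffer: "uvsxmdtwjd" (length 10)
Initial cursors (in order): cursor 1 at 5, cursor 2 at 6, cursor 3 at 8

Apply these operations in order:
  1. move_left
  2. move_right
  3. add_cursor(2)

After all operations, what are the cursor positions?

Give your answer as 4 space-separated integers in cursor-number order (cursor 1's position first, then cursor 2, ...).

Answer: 5 6 8 2

Derivation:
After op 1 (move_left): buffer="uvsxmdtwjd" (len 10), cursors c1@4 c2@5 c3@7, authorship ..........
After op 2 (move_right): buffer="uvsxmdtwjd" (len 10), cursors c1@5 c2@6 c3@8, authorship ..........
After op 3 (add_cursor(2)): buffer="uvsxmdtwjd" (len 10), cursors c4@2 c1@5 c2@6 c3@8, authorship ..........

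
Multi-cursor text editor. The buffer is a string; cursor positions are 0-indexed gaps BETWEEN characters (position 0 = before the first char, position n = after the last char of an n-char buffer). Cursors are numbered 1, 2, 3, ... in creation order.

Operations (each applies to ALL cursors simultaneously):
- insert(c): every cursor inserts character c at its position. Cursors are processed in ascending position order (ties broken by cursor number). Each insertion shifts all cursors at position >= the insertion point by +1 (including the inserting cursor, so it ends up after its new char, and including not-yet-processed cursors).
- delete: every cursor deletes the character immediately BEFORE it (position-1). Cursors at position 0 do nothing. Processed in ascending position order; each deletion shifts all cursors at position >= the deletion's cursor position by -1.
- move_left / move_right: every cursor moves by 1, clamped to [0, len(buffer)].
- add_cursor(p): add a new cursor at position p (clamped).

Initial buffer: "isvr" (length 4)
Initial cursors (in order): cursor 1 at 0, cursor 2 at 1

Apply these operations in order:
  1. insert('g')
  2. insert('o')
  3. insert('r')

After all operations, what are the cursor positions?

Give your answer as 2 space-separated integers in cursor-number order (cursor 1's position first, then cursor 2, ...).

After op 1 (insert('g')): buffer="gigsvr" (len 6), cursors c1@1 c2@3, authorship 1.2...
After op 2 (insert('o')): buffer="goigosvr" (len 8), cursors c1@2 c2@5, authorship 11.22...
After op 3 (insert('r')): buffer="gorigorsvr" (len 10), cursors c1@3 c2@7, authorship 111.222...

Answer: 3 7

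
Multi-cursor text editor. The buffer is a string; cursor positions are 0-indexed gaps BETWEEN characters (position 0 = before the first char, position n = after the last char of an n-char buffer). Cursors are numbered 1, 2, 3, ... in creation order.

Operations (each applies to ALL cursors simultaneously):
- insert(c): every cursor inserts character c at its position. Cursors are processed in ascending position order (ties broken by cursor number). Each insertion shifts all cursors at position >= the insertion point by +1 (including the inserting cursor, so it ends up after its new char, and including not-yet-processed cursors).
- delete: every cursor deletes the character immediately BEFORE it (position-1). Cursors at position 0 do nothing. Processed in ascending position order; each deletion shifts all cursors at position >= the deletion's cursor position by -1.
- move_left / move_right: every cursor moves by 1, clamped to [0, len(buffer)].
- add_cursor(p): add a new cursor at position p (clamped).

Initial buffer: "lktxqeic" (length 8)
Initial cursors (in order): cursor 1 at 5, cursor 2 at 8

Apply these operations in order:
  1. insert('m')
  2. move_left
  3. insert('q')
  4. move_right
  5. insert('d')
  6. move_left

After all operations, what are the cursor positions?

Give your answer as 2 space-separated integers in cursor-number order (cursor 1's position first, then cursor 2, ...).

Answer: 7 13

Derivation:
After op 1 (insert('m')): buffer="lktxqmeicm" (len 10), cursors c1@6 c2@10, authorship .....1...2
After op 2 (move_left): buffer="lktxqmeicm" (len 10), cursors c1@5 c2@9, authorship .....1...2
After op 3 (insert('q')): buffer="lktxqqmeicqm" (len 12), cursors c1@6 c2@11, authorship .....11...22
After op 4 (move_right): buffer="lktxqqmeicqm" (len 12), cursors c1@7 c2@12, authorship .....11...22
After op 5 (insert('d')): buffer="lktxqqmdeicqmd" (len 14), cursors c1@8 c2@14, authorship .....111...222
After op 6 (move_left): buffer="lktxqqmdeicqmd" (len 14), cursors c1@7 c2@13, authorship .....111...222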